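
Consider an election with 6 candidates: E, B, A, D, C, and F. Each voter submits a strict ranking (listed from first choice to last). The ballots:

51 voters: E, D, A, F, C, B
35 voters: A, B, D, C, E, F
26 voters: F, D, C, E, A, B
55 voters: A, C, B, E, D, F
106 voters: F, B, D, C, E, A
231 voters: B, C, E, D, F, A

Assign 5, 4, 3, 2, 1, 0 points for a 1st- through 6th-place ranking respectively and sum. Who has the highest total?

B

E: 51·5 + 35·1 + 26·2 + 55·2 + 106·1 + 231·3 = 1251
B: 51·0 + 35·4 + 26·0 + 55·3 + 106·4 + 231·5 = 1884
A: 51·3 + 35·5 + 26·1 + 55·5 + 106·0 + 231·0 = 629
D: 51·4 + 35·3 + 26·4 + 55·1 + 106·3 + 231·2 = 1248
C: 51·1 + 35·2 + 26·3 + 55·4 + 106·2 + 231·4 = 1555
F: 51·2 + 35·0 + 26·5 + 55·0 + 106·5 + 231·1 = 993
B has the highest Borda score (1884).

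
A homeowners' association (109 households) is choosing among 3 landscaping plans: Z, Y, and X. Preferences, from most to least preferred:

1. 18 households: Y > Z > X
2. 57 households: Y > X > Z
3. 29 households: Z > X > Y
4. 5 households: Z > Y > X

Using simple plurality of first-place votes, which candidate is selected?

Y

First-place votes: Z 34, Y 75, X 0.
Y has the most first-place votes.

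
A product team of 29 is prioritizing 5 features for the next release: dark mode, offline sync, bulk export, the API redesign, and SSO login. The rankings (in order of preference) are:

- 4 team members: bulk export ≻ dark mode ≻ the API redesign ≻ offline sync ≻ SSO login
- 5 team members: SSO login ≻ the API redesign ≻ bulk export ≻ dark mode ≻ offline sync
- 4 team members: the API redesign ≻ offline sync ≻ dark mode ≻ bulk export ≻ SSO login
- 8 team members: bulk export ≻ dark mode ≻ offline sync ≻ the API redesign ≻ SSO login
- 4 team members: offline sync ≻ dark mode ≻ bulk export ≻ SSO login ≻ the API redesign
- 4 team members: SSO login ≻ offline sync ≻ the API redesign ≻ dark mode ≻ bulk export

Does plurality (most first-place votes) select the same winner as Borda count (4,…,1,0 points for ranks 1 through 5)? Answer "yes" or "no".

yes

Plurality — first-place votes: dark mode 0, offline sync 4, bulk export 12, the API redesign 4, SSO login 9. Winner: bulk export.
Borda — scores: dark mode 65, offline sync 60, bulk export 70, the API redesign 55, SSO login 40. Winner: bulk export.
The two methods agree.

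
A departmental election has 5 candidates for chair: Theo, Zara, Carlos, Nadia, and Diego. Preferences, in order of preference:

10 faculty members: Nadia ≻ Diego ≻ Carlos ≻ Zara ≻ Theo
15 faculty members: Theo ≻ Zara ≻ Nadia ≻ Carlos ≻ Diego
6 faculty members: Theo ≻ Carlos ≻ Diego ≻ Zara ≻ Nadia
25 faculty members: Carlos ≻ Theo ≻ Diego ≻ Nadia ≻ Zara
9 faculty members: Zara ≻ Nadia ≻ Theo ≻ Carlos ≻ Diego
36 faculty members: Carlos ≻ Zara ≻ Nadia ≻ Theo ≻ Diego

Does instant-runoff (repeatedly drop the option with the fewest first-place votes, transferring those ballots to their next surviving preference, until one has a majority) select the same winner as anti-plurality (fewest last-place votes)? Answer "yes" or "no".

Instant-runoff — R1 Theo 21, Zara 9, Carlos 61, Nadia 10, Diego 0 (Carlos winner). Winner: Carlos.
Anti-plurality — last-place votes: Theo 10, Zara 25, Carlos 0, Nadia 6, Diego 60. Winner: Carlos.
The two methods agree.

yes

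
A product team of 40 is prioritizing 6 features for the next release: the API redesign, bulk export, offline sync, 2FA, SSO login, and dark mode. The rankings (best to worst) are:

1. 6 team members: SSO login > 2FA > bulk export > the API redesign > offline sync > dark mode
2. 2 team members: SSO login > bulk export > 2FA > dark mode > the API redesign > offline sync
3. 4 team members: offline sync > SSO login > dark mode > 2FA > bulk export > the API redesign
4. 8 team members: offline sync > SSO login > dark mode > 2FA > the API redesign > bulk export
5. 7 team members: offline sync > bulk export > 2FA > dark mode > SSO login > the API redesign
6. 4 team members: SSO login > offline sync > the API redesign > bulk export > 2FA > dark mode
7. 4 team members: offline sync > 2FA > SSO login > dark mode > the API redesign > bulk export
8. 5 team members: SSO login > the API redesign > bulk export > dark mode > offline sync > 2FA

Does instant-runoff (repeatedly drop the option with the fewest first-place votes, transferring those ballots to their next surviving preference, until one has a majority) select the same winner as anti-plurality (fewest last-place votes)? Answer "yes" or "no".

Instant-runoff — R1 the API redesign 0, bulk export 0, offline sync 23, 2FA 0, SSO login 17, dark mode 0 (offline sync winner). Winner: offline sync.
Anti-plurality — last-place votes: the API redesign 11, bulk export 12, offline sync 2, 2FA 5, SSO login 0, dark mode 10. Winner: SSO login.
The two methods disagree.

no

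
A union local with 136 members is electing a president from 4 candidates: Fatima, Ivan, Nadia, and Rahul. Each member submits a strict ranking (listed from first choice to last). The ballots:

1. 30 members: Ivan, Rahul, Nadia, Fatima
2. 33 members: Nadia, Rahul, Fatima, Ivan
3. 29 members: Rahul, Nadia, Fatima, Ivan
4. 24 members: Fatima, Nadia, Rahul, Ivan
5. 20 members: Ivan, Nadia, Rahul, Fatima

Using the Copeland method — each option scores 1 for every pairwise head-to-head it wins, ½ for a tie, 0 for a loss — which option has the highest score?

Fatima: beats Ivan; loses to Nadia and Rahul → score 1.
Ivan: loses to Fatima, Nadia, and Rahul → score 0.
Nadia: beats Fatima, Ivan, and Rahul → score 3.
Rahul: beats Fatima and Ivan; loses to Nadia → score 2.
Nadia has the best pairwise record.

Nadia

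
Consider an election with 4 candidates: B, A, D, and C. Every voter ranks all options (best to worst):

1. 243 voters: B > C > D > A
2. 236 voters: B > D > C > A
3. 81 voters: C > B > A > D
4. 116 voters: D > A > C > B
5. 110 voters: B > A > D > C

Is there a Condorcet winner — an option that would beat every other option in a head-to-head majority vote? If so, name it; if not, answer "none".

B vs A: 670–116 for B.
B vs D: 670–116 for B.
B vs C: 589–197 for B.
B beats every other option head-to-head.

B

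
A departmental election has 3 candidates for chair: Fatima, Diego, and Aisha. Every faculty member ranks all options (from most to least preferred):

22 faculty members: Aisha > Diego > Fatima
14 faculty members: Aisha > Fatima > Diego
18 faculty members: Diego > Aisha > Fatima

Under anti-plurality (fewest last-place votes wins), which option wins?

Last-place votes: Fatima 40, Diego 14, Aisha 0.
Aisha is ranked last by the fewest voters, so Aisha wins.

Aisha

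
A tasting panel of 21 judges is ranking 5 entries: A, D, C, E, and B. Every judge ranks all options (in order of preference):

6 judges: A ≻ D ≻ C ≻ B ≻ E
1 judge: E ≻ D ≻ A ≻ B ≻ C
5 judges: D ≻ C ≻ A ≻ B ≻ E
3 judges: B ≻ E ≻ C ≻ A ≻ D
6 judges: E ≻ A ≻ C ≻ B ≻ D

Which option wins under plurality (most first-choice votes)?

E

First-place votes: A 6, D 5, C 0, E 7, B 3.
E has the most first-place votes.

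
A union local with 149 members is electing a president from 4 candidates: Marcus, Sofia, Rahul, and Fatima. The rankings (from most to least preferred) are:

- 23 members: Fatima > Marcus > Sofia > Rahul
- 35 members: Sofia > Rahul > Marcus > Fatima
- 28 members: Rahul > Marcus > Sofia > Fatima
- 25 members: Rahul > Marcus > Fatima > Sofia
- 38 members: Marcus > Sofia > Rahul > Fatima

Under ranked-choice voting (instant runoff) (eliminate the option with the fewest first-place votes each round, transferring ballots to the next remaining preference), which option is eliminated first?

Round 1: Marcus 38, Sofia 35, Rahul 53, Fatima 23. Eliminate Fatima.

Fatima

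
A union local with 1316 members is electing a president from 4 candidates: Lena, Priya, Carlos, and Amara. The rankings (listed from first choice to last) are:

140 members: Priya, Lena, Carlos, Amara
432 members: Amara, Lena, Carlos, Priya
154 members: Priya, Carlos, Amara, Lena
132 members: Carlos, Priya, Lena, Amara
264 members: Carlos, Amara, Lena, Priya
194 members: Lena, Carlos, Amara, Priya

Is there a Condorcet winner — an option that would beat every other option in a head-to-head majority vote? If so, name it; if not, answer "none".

Checking pairwise contests:
Amara beats Lena 850–466.
Lena beats Priya 890–426.
Lena beats Carlos 766–550.
Carlos beats Amara 884–432.
Every option loses at least one head-to-head, so there is no Condorcet winner.

none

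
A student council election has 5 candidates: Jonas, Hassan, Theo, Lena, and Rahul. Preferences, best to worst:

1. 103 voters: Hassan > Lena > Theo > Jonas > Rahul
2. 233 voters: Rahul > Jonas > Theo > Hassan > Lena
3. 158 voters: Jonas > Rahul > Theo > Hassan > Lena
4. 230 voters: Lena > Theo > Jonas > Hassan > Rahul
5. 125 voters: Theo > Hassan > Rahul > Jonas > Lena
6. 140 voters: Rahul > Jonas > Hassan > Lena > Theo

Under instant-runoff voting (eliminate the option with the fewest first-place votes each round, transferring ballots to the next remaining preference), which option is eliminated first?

Round 1: Jonas 158, Hassan 103, Theo 125, Lena 230, Rahul 373. Eliminate Hassan.

Hassan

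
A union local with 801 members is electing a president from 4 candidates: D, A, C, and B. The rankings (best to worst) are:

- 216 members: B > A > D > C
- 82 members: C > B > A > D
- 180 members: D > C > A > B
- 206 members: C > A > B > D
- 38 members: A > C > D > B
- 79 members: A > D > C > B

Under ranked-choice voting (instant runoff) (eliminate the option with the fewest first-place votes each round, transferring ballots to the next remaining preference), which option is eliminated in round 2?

B

Round 1: D 180, A 117, C 288, B 216. Eliminate A.
Round 2: D 259, C 326, B 216. Eliminate B.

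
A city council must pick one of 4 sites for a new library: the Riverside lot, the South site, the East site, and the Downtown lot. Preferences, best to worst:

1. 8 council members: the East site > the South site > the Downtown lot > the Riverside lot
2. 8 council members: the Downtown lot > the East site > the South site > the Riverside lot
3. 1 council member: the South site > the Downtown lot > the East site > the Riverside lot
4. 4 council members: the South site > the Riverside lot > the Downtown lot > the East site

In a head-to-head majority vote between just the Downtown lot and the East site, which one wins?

Voters preferring the Downtown lot to the East site: 13; preferring the East site to the Downtown lot: 8.
the Downtown lot wins the head-to-head.

the Downtown lot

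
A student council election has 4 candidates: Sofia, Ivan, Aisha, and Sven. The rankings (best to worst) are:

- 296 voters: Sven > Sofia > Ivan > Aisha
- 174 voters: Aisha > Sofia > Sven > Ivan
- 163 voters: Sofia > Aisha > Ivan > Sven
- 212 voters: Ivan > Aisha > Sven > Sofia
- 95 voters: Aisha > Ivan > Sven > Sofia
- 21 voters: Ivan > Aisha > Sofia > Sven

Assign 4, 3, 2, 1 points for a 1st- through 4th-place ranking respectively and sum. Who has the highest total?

Aisha

Sofia: 296·3 + 174·3 + 163·4 + 212·1 + 95·1 + 21·2 = 2411
Ivan: 296·2 + 174·1 + 163·2 + 212·4 + 95·3 + 21·4 = 2309
Aisha: 296·1 + 174·4 + 163·3 + 212·3 + 95·4 + 21·3 = 2560
Sven: 296·4 + 174·2 + 163·1 + 212·2 + 95·2 + 21·1 = 2330
Aisha has the highest Borda score (2560).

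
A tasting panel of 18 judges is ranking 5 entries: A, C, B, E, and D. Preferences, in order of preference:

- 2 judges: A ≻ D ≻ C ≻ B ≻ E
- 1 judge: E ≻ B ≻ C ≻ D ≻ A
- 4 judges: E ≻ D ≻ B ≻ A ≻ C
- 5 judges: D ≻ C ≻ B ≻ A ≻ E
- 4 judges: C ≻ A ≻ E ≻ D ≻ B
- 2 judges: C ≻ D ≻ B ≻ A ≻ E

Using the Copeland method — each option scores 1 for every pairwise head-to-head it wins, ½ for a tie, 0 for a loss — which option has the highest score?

A: beats E; loses to C, B, and D → score 1.
C: beats A, B, and E; loses to D → score 3.
B: beats A; ties E; loses to C and D → score 1.5.
E: ties B and D; loses to A and C → score 1.
D: beats A, C, and B; ties E → score 3.5.
D has the best pairwise record.

D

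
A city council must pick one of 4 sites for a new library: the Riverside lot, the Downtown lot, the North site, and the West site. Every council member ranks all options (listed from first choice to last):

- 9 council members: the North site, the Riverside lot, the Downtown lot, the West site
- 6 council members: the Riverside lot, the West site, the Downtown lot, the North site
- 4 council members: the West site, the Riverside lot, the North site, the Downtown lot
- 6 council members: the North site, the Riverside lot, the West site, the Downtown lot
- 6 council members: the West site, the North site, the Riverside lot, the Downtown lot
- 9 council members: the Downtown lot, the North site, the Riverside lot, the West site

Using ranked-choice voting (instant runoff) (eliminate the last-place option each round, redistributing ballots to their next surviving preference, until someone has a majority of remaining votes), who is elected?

Round 1: the Riverside lot 6, the Downtown lot 9, the North site 15, the West site 10. Eliminate the Riverside lot.
Round 2: the Downtown lot 9, the North site 15, the West site 16. Eliminate the Downtown lot.
Round 3: the North site 24, the West site 16. The North site has a majority.

the North site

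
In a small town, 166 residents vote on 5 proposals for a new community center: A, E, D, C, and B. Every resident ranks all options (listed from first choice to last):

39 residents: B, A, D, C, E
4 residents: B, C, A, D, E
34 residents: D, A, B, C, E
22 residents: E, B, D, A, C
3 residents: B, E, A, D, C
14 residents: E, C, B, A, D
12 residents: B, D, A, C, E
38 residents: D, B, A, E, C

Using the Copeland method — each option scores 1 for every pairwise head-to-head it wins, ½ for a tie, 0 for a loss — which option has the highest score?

B

A: beats E and C; loses to D and B → score 2.
E: loses to A, D, C, and B → score 0.
D: beats A, E, and C; loses to B → score 3.
C: beats E; loses to A, D, and B → score 1.
B: beats A, E, D, and C → score 4.
B has the best pairwise record.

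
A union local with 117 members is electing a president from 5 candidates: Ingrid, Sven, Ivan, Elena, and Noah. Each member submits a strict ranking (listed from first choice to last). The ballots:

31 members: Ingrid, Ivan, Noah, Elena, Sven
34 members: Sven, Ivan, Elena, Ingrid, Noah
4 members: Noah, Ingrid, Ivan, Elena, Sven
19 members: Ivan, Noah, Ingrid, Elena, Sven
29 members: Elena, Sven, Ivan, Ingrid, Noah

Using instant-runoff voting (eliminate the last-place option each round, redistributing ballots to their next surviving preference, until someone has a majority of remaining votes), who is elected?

Sven

Round 1: Ingrid 31, Sven 34, Ivan 19, Elena 29, Noah 4. Eliminate Noah.
Round 2: Ingrid 35, Sven 34, Ivan 19, Elena 29. Eliminate Ivan.
Round 3: Ingrid 54, Sven 34, Elena 29. Eliminate Elena.
Round 4: Ingrid 54, Sven 63. Sven has a majority.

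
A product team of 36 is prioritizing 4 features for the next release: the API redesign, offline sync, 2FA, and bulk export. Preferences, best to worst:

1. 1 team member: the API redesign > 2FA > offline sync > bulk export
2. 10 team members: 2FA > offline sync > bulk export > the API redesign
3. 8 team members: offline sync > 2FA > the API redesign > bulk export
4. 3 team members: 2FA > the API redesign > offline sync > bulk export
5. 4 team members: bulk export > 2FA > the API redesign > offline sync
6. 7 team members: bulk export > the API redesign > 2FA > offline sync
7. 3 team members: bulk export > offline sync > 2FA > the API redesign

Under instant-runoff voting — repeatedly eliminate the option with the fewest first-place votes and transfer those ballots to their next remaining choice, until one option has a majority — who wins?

2FA

Round 1: the API redesign 1, offline sync 8, 2FA 13, bulk export 14. Eliminate the API redesign.
Round 2: offline sync 8, 2FA 14, bulk export 14. Eliminate offline sync.
Round 3: 2FA 22, bulk export 14. 2FA has a majority.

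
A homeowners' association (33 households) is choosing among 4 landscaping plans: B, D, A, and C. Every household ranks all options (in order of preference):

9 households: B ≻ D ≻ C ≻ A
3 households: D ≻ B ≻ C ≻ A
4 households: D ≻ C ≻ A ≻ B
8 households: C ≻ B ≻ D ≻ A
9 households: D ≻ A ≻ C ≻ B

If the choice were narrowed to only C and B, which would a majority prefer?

Voters preferring C to B: 21; preferring B to C: 12.
C wins the head-to-head.

C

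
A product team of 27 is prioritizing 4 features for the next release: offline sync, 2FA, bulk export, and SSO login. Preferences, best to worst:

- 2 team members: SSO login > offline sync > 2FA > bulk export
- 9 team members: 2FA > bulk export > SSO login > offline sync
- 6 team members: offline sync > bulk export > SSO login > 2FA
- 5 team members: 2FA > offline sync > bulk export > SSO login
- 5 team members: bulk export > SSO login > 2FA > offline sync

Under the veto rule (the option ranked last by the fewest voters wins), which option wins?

bulk export

Last-place votes: offline sync 14, 2FA 6, bulk export 2, SSO login 5.
bulk export is ranked last by the fewest voters, so bulk export wins.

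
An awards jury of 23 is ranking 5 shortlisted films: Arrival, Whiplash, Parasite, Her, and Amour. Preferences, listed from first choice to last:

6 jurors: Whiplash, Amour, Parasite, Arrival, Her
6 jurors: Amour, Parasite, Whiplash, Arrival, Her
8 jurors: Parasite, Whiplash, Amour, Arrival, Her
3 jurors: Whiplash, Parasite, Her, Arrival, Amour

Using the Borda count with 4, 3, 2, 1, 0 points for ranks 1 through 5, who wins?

Arrival: 6·1 + 6·1 + 8·1 + 3·1 = 23
Whiplash: 6·4 + 6·2 + 8·3 + 3·4 = 72
Parasite: 6·2 + 6·3 + 8·4 + 3·3 = 71
Her: 6·0 + 6·0 + 8·0 + 3·2 = 6
Amour: 6·3 + 6·4 + 8·2 + 3·0 = 58
Whiplash has the highest Borda score (72).

Whiplash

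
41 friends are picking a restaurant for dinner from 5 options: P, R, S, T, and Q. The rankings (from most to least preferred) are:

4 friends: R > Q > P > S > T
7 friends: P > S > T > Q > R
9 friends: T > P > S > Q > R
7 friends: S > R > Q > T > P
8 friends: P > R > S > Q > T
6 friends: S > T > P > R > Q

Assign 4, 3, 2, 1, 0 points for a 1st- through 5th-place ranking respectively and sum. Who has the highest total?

S

P: 4·2 + 7·4 + 9·3 + 7·0 + 8·4 + 6·2 = 107
R: 4·4 + 7·0 + 9·0 + 7·3 + 8·3 + 6·1 = 67
S: 4·1 + 7·3 + 9·2 + 7·4 + 8·2 + 6·4 = 111
T: 4·0 + 7·2 + 9·4 + 7·1 + 8·0 + 6·3 = 75
Q: 4·3 + 7·1 + 9·1 + 7·2 + 8·1 + 6·0 = 50
S has the highest Borda score (111).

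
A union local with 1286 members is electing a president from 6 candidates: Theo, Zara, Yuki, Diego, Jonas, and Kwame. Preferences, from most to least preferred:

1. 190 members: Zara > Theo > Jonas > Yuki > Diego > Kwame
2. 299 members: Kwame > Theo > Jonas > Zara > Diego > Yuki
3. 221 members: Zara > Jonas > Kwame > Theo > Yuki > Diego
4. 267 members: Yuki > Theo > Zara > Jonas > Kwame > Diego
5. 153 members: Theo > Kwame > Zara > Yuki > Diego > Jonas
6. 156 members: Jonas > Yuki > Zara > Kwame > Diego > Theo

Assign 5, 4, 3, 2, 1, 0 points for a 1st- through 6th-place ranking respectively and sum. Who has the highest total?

Zara

Theo: 190·4 + 299·4 + 221·2 + 267·4 + 153·5 + 156·0 = 4231
Zara: 190·5 + 299·2 + 221·5 + 267·3 + 153·3 + 156·3 = 4381
Yuki: 190·2 + 299·0 + 221·1 + 267·5 + 153·2 + 156·4 = 2866
Diego: 190·1 + 299·1 + 221·0 + 267·0 + 153·1 + 156·1 = 798
Jonas: 190·3 + 299·3 + 221·4 + 267·2 + 153·0 + 156·5 = 3665
Kwame: 190·0 + 299·5 + 221·3 + 267·1 + 153·4 + 156·2 = 3349
Zara has the highest Borda score (4381).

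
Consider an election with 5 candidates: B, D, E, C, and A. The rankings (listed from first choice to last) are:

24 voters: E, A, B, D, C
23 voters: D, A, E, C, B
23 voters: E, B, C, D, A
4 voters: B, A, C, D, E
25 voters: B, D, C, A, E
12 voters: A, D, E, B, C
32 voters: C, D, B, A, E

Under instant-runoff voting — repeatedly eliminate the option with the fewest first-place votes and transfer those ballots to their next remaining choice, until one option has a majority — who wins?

Round 1: B 29, D 23, E 47, C 32, A 12. Eliminate A.
Round 2: B 29, D 35, E 47, C 32. Eliminate B.
Round 3: D 60, E 47, C 36. Eliminate C.
Round 4: D 96, E 47. D has a majority.

D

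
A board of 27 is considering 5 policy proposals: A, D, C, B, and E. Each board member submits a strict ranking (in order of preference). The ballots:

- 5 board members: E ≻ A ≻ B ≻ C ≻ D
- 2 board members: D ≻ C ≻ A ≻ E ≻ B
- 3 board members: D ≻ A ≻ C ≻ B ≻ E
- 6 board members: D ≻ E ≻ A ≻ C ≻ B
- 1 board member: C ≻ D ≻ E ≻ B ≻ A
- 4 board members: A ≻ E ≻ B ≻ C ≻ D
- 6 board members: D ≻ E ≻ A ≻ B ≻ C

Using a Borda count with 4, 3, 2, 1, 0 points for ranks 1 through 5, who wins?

E

A: 5·3 + 2·2 + 3·3 + 6·2 + 1·0 + 4·4 + 6·2 = 68
D: 5·0 + 2·4 + 3·4 + 6·4 + 1·3 + 4·0 + 6·4 = 71
C: 5·1 + 2·3 + 3·2 + 6·1 + 1·4 + 4·1 + 6·0 = 31
B: 5·2 + 2·0 + 3·1 + 6·0 + 1·1 + 4·2 + 6·1 = 28
E: 5·4 + 2·1 + 3·0 + 6·3 + 1·2 + 4·3 + 6·3 = 72
E has the highest Borda score (72).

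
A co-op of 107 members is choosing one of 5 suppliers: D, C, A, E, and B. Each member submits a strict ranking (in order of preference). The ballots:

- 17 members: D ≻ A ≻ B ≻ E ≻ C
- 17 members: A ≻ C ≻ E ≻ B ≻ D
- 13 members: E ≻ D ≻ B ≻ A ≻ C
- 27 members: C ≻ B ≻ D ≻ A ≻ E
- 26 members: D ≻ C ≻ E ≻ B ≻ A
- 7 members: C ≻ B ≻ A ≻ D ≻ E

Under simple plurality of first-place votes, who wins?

D

First-place votes: D 43, C 34, A 17, E 13, B 0.
D has the most first-place votes.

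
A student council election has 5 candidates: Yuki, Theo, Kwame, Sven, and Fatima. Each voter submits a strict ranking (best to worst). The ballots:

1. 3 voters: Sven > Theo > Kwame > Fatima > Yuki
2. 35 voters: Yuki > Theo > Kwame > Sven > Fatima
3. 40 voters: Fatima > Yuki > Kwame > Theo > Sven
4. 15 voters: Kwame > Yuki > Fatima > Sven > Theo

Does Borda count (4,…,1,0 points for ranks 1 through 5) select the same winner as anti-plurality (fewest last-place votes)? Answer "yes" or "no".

no

Borda — scores: Yuki 305, Theo 154, Kwame 216, Sven 62, Fatima 193. Winner: Yuki.
Anti-plurality — last-place votes: Yuki 3, Theo 15, Kwame 0, Sven 40, Fatima 35. Winner: Kwame.
The two methods disagree.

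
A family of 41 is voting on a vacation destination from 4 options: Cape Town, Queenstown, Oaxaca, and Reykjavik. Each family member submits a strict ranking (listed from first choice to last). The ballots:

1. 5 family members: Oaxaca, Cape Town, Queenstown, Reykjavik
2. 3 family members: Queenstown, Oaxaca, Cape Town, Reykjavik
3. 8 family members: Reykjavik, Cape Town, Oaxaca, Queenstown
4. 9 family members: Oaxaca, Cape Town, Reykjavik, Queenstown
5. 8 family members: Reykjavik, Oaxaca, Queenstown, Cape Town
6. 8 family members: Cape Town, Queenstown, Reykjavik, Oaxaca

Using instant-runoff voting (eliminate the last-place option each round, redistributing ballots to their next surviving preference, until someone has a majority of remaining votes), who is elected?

Round 1: Cape Town 8, Queenstown 3, Oaxaca 14, Reykjavik 16. Eliminate Queenstown.
Round 2: Cape Town 8, Oaxaca 17, Reykjavik 16. Eliminate Cape Town.
Round 3: Oaxaca 17, Reykjavik 24. Reykjavik has a majority.

Reykjavik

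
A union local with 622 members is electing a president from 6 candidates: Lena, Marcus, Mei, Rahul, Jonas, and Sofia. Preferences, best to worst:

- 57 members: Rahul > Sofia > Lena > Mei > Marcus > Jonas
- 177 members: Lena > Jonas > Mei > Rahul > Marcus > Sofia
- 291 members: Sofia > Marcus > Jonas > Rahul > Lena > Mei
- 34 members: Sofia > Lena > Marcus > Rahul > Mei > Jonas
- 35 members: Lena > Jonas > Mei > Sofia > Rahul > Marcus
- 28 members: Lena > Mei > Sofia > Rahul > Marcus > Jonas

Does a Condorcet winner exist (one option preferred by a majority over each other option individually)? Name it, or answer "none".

Sofia vs Lena: 382–240 for Sofia.
Sofia vs Marcus: 445–177 for Sofia.
Sofia vs Mei: 382–240 for Sofia.
Sofia vs Rahul: 388–234 for Sofia.
Sofia vs Jonas: 410–212 for Sofia.
Sofia beats every other option head-to-head.

Sofia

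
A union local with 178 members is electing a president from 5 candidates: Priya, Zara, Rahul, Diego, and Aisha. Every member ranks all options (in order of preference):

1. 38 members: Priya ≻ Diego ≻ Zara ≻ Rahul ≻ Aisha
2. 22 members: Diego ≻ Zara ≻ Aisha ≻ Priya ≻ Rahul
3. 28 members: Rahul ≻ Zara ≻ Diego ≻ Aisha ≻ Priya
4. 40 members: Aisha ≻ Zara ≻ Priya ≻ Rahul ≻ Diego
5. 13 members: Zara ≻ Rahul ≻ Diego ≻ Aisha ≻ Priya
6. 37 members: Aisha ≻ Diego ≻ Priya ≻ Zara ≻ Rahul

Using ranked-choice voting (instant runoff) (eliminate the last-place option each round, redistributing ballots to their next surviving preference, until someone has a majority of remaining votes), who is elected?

Aisha

Round 1: Priya 38, Zara 13, Rahul 28, Diego 22, Aisha 77. Eliminate Zara.
Round 2: Priya 38, Rahul 41, Diego 22, Aisha 77. Eliminate Diego.
Round 3: Priya 38, Rahul 41, Aisha 99. Aisha has a majority.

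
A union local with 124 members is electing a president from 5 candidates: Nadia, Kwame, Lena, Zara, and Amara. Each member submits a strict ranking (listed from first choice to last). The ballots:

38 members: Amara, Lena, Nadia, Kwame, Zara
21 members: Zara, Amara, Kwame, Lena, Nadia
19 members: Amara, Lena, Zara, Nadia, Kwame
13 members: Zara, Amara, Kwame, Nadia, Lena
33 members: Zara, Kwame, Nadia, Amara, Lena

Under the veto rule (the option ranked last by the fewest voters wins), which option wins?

Amara

Last-place votes: Nadia 21, Kwame 19, Lena 46, Zara 38, Amara 0.
Amara is ranked last by the fewest voters, so Amara wins.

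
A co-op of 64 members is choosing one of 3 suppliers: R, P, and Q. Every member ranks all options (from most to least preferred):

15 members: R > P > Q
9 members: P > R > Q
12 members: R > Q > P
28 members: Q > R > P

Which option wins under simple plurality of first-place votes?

First-place votes: R 27, P 9, Q 28.
Q has the most first-place votes.

Q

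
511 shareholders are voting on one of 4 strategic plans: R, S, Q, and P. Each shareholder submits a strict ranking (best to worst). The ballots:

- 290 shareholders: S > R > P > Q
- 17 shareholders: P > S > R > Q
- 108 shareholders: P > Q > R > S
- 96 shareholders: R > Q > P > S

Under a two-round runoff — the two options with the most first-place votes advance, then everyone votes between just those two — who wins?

S

Round 1 first-place votes: R 96, S 290, Q 0, P 125.
S and P advance.
Runoff: S is preferred to P by 290 voters; P by 221.
S wins the runoff.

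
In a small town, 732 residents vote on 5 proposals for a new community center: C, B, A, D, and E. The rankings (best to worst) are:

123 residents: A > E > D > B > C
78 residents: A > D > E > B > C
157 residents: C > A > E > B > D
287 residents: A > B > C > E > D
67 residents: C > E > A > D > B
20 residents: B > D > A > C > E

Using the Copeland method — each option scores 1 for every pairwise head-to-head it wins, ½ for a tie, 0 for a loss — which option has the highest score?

C: beats D and E; loses to B and A → score 2.
B: beats C and D; loses to A and E → score 2.
A: beats C, B, D, and E → score 4.
D: loses to C, B, A, and E → score 0.
E: beats B and D; loses to C and A → score 2.
A has the best pairwise record.

A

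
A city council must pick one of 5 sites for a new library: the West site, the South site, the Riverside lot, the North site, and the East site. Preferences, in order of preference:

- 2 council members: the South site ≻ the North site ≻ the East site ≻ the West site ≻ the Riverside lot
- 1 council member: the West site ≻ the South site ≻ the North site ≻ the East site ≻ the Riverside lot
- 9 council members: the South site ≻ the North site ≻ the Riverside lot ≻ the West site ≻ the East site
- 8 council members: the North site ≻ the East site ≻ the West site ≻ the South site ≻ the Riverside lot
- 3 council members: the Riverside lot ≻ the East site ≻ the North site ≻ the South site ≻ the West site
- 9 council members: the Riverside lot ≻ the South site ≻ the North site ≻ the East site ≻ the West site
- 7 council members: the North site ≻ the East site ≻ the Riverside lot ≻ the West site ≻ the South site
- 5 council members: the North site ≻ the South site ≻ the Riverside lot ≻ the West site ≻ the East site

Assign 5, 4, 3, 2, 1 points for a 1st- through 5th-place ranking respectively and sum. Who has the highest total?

the North site

the West site: 2·2 + 1·5 + 9·2 + 8·3 + 3·1 + 9·1 + 7·2 + 5·2 = 87
the South site: 2·5 + 1·4 + 9·5 + 8·2 + 3·2 + 9·4 + 7·1 + 5·4 = 144
the Riverside lot: 2·1 + 1·1 + 9·3 + 8·1 + 3·5 + 9·5 + 7·3 + 5·3 = 134
the North site: 2·4 + 1·3 + 9·4 + 8·5 + 3·3 + 9·3 + 7·5 + 5·5 = 183
the East site: 2·3 + 1·2 + 9·1 + 8·4 + 3·4 + 9·2 + 7·4 + 5·1 = 112
the North site has the highest Borda score (183).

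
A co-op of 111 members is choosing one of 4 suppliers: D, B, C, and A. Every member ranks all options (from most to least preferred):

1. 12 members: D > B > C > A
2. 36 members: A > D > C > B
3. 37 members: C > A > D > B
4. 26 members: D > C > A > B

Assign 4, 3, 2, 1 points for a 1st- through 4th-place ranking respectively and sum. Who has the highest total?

D

D: 12·4 + 36·3 + 37·2 + 26·4 = 334
B: 12·3 + 36·1 + 37·1 + 26·1 = 135
C: 12·2 + 36·2 + 37·4 + 26·3 = 322
A: 12·1 + 36·4 + 37·3 + 26·2 = 319
D has the highest Borda score (334).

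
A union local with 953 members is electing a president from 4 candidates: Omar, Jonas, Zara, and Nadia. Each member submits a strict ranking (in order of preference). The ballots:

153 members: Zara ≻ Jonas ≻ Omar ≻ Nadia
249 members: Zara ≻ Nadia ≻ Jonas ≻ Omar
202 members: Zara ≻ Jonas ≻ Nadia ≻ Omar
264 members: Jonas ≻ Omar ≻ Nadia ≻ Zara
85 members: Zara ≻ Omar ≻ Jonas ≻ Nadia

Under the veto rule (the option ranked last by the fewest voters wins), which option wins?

Last-place votes: Omar 451, Jonas 0, Zara 264, Nadia 238.
Jonas is ranked last by the fewest voters, so Jonas wins.

Jonas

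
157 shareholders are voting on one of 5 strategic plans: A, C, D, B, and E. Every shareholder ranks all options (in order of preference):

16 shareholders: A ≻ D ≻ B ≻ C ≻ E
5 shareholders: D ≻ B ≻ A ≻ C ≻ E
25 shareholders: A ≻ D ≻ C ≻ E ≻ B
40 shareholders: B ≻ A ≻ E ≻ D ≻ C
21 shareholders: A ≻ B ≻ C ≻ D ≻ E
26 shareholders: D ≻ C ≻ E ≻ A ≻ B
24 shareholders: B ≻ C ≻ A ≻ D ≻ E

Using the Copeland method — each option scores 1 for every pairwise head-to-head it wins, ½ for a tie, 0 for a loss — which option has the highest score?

A

A: beats C, D, B, and E → score 4.
C: beats E; loses to A, D, and B → score 1.
D: beats C and E; loses to A and B → score 2.
B: beats C, D, and E; loses to A → score 3.
E: loses to A, C, D, and B → score 0.
A has the best pairwise record.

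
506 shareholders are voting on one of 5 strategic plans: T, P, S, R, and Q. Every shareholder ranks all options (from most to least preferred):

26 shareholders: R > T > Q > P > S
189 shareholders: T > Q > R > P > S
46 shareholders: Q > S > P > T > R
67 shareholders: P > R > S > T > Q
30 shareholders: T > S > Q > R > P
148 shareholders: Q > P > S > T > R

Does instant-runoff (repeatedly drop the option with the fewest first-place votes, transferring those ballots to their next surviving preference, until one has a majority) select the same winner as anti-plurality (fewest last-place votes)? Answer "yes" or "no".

Instant-runoff — R1 T 219, P 67, S 0, R 26, Q 194 (S out); R2 T 219, P 67, R 26, Q 194 (R out); R3 T 245, P 67, Q 194 (P out); R4 T 312, Q 194 (T winner). Winner: T.
Anti-plurality — last-place votes: T 0, P 30, S 215, R 194, Q 67. Winner: T.
The two methods agree.

yes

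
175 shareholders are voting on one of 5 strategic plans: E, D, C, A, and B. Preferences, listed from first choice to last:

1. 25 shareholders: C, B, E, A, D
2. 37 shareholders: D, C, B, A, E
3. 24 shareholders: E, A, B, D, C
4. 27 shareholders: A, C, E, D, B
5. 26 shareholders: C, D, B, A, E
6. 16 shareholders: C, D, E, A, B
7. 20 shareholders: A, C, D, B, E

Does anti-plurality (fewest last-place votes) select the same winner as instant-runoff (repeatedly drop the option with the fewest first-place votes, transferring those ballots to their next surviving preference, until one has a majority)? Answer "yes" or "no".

Anti-plurality — last-place votes: E 83, D 25, C 24, A 0, B 43. Winner: A.
Instant-runoff — R1 E 24, D 37, C 67, A 47, B 0 (B out); R2 E 24, D 37, C 67, A 47 (E out); R3 D 37, C 67, A 71 (D out); R4 C 104, A 71 (C winner). Winner: C.
The two methods disagree.

no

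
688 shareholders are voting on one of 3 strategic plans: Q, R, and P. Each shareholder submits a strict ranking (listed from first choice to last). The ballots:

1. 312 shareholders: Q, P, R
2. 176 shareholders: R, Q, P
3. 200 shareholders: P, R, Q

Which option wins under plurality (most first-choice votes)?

Q

First-place votes: Q 312, R 176, P 200.
Q has the most first-place votes.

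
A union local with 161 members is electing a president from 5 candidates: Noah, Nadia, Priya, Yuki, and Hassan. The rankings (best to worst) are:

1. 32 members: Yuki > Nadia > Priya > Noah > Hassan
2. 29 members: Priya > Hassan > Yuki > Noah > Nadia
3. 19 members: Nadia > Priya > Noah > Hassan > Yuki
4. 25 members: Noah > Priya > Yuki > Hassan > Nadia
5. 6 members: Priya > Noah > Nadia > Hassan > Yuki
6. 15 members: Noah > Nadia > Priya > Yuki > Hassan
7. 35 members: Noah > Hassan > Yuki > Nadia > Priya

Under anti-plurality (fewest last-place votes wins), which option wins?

Noah

Last-place votes: Noah 0, Nadia 54, Priya 35, Yuki 25, Hassan 47.
Noah is ranked last by the fewest voters, so Noah wins.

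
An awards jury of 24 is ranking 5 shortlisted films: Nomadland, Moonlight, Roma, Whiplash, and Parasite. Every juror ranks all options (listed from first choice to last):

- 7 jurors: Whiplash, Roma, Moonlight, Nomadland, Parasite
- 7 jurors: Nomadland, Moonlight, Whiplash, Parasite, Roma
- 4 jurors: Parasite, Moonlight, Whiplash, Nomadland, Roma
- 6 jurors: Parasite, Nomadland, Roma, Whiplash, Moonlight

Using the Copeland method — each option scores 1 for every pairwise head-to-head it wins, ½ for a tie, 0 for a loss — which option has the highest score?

Nomadland: beats Moonlight, Roma, Whiplash, and Parasite → score 4.
Moonlight: beats Parasite; loses to Nomadland, Roma, and Whiplash → score 1.
Roma: beats Moonlight; loses to Nomadland, Whiplash, and Parasite → score 1.
Whiplash: beats Moonlight, Roma, and Parasite; loses to Nomadland → score 3.
Parasite: beats Roma; loses to Nomadland, Moonlight, and Whiplash → score 1.
Nomadland has the best pairwise record.

Nomadland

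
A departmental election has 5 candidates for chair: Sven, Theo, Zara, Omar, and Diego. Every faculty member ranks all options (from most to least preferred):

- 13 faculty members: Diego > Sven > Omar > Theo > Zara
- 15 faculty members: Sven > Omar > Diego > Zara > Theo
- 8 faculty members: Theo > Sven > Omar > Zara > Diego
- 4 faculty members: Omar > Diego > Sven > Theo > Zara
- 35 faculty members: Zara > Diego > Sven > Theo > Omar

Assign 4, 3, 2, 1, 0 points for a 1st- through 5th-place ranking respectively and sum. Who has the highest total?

Sven

Sven: 13·3 + 15·4 + 8·3 + 4·2 + 35·2 = 201
Theo: 13·1 + 15·0 + 8·4 + 4·1 + 35·1 = 84
Zara: 13·0 + 15·1 + 8·1 + 4·0 + 35·4 = 163
Omar: 13·2 + 15·3 + 8·2 + 4·4 + 35·0 = 103
Diego: 13·4 + 15·2 + 8·0 + 4·3 + 35·3 = 199
Sven has the highest Borda score (201).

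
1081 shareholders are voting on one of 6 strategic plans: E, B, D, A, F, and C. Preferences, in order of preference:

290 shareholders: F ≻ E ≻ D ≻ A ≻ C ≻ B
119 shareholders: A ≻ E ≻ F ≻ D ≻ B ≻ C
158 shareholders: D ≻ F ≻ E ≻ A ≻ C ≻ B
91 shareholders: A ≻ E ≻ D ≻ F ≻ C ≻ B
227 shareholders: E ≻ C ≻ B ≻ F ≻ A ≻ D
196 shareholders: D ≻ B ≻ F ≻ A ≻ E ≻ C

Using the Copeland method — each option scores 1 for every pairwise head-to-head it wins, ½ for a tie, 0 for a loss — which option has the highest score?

E: beats B, D, A, and C; loses to F → score 4.
B: loses to E, D, A, F, and C → score 0.
D: beats B, A, and C; loses to E and F → score 3.
A: beats B and C; loses to E, D, and F → score 2.
F: beats E, B, D, A, and C → score 5.
C: beats B; loses to E, D, A, and F → score 1.
F has the best pairwise record.

F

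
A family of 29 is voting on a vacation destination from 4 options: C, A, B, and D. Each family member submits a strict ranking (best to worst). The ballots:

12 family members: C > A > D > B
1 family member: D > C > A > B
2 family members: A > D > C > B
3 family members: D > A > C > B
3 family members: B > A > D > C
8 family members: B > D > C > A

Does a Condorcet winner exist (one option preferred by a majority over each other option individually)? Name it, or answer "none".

Checking pairwise contests:
D beats C 17–12.
C beats A 21–8.
C beats B 18–11.
A beats D 17–12.
Every option loses at least one head-to-head, so there is no Condorcet winner.

none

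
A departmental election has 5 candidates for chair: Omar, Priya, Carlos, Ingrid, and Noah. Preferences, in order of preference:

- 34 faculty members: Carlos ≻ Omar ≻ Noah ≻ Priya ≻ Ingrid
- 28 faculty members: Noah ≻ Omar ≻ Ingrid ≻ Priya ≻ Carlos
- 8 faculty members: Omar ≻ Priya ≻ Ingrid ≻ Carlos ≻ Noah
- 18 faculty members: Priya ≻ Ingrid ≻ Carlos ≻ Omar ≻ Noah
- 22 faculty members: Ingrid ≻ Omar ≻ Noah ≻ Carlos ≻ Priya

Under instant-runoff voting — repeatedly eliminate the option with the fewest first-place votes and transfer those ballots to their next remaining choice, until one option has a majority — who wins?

Round 1: Omar 8, Priya 18, Carlos 34, Ingrid 22, Noah 28. Eliminate Omar.
Round 2: Priya 26, Carlos 34, Ingrid 22, Noah 28. Eliminate Ingrid.
Round 3: Priya 26, Carlos 34, Noah 50. Eliminate Priya.
Round 4: Carlos 60, Noah 50. Carlos has a majority.

Carlos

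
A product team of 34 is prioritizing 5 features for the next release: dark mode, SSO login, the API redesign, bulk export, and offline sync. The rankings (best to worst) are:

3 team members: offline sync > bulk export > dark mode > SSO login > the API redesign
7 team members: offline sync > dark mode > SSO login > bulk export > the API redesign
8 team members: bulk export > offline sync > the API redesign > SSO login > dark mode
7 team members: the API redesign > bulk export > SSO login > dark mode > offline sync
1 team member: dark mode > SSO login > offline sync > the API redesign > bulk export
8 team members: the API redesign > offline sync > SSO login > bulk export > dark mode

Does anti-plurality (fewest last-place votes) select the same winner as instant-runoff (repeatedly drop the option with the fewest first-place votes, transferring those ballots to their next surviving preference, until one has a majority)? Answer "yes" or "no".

no

Anti-plurality — last-place votes: dark mode 16, SSO login 0, the API redesign 10, bulk export 1, offline sync 7. Winner: SSO login.
Instant-runoff — R1 dark mode 1, SSO login 0, the API redesign 15, bulk export 8, offline sync 10 (SSO login out); R2 dark mode 1, the API redesign 15, bulk export 8, offline sync 10 (dark mode out); R3 the API redesign 15, bulk export 8, offline sync 11 (bulk export out); R4 the API redesign 15, offline sync 19 (offline sync winner). Winner: offline sync.
The two methods disagree.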